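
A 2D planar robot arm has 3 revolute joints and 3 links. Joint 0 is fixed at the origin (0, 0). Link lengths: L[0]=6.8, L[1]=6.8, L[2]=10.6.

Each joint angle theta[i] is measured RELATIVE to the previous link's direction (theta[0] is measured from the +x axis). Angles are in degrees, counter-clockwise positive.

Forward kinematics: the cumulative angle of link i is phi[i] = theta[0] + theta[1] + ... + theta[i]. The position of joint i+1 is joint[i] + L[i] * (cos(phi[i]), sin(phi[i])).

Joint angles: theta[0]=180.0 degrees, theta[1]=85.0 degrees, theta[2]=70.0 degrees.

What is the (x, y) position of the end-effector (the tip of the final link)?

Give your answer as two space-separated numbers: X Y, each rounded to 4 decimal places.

joint[0] = (0.0000, 0.0000)  (base)
link 0: phi[0] = 180 = 180 deg
  cos(180 deg) = -1.0000, sin(180 deg) = 0.0000
  joint[1] = (0.0000, 0.0000) + 6.8 * (-1.0000, 0.0000) = (0.0000 + -6.8000, 0.0000 + 0.0000) = (-6.8000, 0.0000)
link 1: phi[1] = 180 + 85 = 265 deg
  cos(265 deg) = -0.0872, sin(265 deg) = -0.9962
  joint[2] = (-6.8000, 0.0000) + 6.8 * (-0.0872, -0.9962) = (-6.8000 + -0.5927, 0.0000 + -6.7741) = (-7.3927, -6.7741)
link 2: phi[2] = 180 + 85 + 70 = 335 deg
  cos(335 deg) = 0.9063, sin(335 deg) = -0.4226
  joint[3] = (-7.3927, -6.7741) + 10.6 * (0.9063, -0.4226) = (-7.3927 + 9.6069, -6.7741 + -4.4798) = (2.2142, -11.2539)
End effector: (2.2142, -11.2539)

Answer: 2.2142 -11.2539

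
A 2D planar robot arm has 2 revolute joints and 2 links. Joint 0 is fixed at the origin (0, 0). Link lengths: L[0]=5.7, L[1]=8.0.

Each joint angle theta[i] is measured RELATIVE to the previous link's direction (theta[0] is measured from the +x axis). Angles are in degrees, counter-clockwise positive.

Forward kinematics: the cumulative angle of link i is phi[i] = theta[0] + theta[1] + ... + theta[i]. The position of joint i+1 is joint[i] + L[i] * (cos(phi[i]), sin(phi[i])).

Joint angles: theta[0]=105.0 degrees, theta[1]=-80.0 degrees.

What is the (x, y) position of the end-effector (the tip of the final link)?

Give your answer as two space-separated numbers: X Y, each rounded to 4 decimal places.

Answer: 5.7752 8.8867

Derivation:
joint[0] = (0.0000, 0.0000)  (base)
link 0: phi[0] = 105 = 105 deg
  cos(105 deg) = -0.2588, sin(105 deg) = 0.9659
  joint[1] = (0.0000, 0.0000) + 5.7 * (-0.2588, 0.9659) = (0.0000 + -1.4753, 0.0000 + 5.5058) = (-1.4753, 5.5058)
link 1: phi[1] = 105 + -80 = 25 deg
  cos(25 deg) = 0.9063, sin(25 deg) = 0.4226
  joint[2] = (-1.4753, 5.5058) + 8 * (0.9063, 0.4226) = (-1.4753 + 7.2505, 5.5058 + 3.3809) = (5.7752, 8.8867)
End effector: (5.7752, 8.8867)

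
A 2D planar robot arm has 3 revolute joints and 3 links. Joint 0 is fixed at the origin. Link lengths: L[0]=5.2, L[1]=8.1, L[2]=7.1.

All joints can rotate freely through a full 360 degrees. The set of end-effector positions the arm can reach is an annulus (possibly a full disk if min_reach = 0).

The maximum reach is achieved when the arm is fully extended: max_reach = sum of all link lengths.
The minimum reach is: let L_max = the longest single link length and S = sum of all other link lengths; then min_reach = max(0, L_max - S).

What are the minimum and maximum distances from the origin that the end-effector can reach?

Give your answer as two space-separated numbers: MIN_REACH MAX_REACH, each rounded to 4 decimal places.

Answer: 0.0000 20.4000

Derivation:
Link lengths: [5.2, 8.1, 7.1]
max_reach = 5.2 + 8.1 + 7.1 = 20.4
L_max = max([5.2, 8.1, 7.1]) = 8.1
S (sum of others) = 20.4 - 8.1 = 12.3
min_reach = max(0, 8.1 - 12.3) = max(0, -4.2) = 0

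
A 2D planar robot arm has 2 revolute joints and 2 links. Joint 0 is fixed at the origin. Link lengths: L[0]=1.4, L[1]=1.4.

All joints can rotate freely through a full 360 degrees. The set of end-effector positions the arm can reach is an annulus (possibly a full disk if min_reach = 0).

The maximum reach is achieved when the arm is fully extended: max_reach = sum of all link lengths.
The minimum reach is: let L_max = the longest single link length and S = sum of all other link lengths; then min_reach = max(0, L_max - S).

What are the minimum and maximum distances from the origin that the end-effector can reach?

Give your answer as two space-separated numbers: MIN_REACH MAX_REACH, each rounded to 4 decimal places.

Answer: 0.0000 2.8000

Derivation:
Link lengths: [1.4, 1.4]
max_reach = 1.4 + 1.4 = 2.8
L_max = max([1.4, 1.4]) = 1.4
S (sum of others) = 2.8 - 1.4 = 1.4
min_reach = max(0, 1.4 - 1.4) = max(0, 0) = 0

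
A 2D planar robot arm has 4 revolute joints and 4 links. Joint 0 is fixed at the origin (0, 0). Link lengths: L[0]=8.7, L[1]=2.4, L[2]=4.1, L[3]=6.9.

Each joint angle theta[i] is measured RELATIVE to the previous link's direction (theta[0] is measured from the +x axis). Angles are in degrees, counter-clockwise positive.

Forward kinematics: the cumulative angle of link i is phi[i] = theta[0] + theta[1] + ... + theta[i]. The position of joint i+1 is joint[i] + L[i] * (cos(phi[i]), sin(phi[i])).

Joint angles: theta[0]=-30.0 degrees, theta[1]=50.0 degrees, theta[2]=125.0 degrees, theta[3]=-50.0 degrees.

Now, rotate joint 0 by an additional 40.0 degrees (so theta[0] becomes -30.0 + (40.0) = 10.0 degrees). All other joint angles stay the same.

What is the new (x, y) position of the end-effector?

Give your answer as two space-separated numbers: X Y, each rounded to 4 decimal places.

Answer: 0.8044 8.1109

Derivation:
joint[0] = (0.0000, 0.0000)  (base)
link 0: phi[0] = 10 = 10 deg
  cos(10 deg) = 0.9848, sin(10 deg) = 0.1736
  joint[1] = (0.0000, 0.0000) + 8.7 * (0.9848, 0.1736) = (0.0000 + 8.5678, 0.0000 + 1.5107) = (8.5678, 1.5107)
link 1: phi[1] = 10 + 50 = 60 deg
  cos(60 deg) = 0.5000, sin(60 deg) = 0.8660
  joint[2] = (8.5678, 1.5107) + 2.4 * (0.5000, 0.8660) = (8.5678 + 1.2000, 1.5107 + 2.0785) = (9.7678, 3.5892)
link 2: phi[2] = 10 + 50 + 125 = 185 deg
  cos(185 deg) = -0.9962, sin(185 deg) = -0.0872
  joint[3] = (9.7678, 3.5892) + 4.1 * (-0.9962, -0.0872) = (9.7678 + -4.0844, 3.5892 + -0.3573) = (5.6834, 3.2319)
link 3: phi[3] = 10 + 50 + 125 + -50 = 135 deg
  cos(135 deg) = -0.7071, sin(135 deg) = 0.7071
  joint[4] = (5.6834, 3.2319) + 6.9 * (-0.7071, 0.7071) = (5.6834 + -4.8790, 3.2319 + 4.8790) = (0.8044, 8.1109)
End effector: (0.8044, 8.1109)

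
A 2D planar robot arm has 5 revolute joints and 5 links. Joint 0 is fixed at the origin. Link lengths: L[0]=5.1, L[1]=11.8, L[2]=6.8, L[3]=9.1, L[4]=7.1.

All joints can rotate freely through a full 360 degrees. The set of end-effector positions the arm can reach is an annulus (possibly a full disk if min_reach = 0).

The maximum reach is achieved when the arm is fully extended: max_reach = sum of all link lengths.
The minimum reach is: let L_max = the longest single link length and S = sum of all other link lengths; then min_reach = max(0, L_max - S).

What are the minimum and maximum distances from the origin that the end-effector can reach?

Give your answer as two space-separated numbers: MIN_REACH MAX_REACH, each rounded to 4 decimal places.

Link lengths: [5.1, 11.8, 6.8, 9.1, 7.1]
max_reach = 5.1 + 11.8 + 6.8 + 9.1 + 7.1 = 39.9
L_max = max([5.1, 11.8, 6.8, 9.1, 7.1]) = 11.8
S (sum of others) = 39.9 - 11.8 = 28.1
min_reach = max(0, 11.8 - 28.1) = max(0, -16.3) = 0

Answer: 0.0000 39.9000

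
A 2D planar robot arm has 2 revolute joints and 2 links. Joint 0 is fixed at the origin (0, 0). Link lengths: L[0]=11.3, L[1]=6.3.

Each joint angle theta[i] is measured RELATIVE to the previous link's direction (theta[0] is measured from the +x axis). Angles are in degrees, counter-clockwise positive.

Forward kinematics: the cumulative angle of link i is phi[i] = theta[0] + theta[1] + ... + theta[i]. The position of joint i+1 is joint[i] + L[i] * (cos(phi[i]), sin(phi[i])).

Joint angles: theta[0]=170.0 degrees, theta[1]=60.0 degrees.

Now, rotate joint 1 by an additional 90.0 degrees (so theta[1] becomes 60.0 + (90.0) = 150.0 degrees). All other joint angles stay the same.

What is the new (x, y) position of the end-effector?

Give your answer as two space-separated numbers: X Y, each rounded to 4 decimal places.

joint[0] = (0.0000, 0.0000)  (base)
link 0: phi[0] = 170 = 170 deg
  cos(170 deg) = -0.9848, sin(170 deg) = 0.1736
  joint[1] = (0.0000, 0.0000) + 11.3 * (-0.9848, 0.1736) = (0.0000 + -11.1283, 0.0000 + 1.9622) = (-11.1283, 1.9622)
link 1: phi[1] = 170 + 150 = 320 deg
  cos(320 deg) = 0.7660, sin(320 deg) = -0.6428
  joint[2] = (-11.1283, 1.9622) + 6.3 * (0.7660, -0.6428) = (-11.1283 + 4.8261, 1.9622 + -4.0496) = (-6.3022, -2.0873)
End effector: (-6.3022, -2.0873)

Answer: -6.3022 -2.0873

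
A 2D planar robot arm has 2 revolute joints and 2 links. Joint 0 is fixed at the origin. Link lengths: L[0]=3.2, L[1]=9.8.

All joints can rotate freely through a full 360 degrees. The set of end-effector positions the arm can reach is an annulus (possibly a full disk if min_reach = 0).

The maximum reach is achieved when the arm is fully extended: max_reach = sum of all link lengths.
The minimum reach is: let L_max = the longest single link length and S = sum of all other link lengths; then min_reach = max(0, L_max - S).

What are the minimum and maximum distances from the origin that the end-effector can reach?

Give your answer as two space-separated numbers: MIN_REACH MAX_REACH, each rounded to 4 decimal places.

Answer: 6.6000 13.0000

Derivation:
Link lengths: [3.2, 9.8]
max_reach = 3.2 + 9.8 = 13
L_max = max([3.2, 9.8]) = 9.8
S (sum of others) = 13 - 9.8 = 3.2
min_reach = max(0, 9.8 - 3.2) = max(0, 6.6) = 6.6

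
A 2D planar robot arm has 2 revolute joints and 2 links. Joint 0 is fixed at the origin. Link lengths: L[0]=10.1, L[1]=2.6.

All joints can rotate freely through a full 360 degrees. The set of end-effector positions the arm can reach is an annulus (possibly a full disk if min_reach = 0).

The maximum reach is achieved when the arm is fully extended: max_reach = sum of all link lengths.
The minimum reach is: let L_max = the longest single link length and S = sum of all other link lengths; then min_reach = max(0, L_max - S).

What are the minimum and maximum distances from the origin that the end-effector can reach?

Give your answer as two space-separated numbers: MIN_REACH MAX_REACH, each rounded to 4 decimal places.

Link lengths: [10.1, 2.6]
max_reach = 10.1 + 2.6 = 12.7
L_max = max([10.1, 2.6]) = 10.1
S (sum of others) = 12.7 - 10.1 = 2.6
min_reach = max(0, 10.1 - 2.6) = max(0, 7.5) = 7.5

Answer: 7.5000 12.7000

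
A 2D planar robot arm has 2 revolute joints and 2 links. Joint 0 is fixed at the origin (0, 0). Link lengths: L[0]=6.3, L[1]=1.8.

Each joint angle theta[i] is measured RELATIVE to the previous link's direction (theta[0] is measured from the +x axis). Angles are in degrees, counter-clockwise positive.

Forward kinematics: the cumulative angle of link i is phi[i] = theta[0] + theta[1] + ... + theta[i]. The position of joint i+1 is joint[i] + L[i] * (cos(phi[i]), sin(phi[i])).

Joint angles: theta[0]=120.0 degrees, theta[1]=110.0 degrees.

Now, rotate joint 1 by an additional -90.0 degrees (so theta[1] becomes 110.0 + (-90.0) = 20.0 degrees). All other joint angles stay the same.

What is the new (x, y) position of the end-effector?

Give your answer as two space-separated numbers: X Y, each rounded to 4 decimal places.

Answer: -4.5289 6.6130

Derivation:
joint[0] = (0.0000, 0.0000)  (base)
link 0: phi[0] = 120 = 120 deg
  cos(120 deg) = -0.5000, sin(120 deg) = 0.8660
  joint[1] = (0.0000, 0.0000) + 6.3 * (-0.5000, 0.8660) = (0.0000 + -3.1500, 0.0000 + 5.4560) = (-3.1500, 5.4560)
link 1: phi[1] = 120 + 20 = 140 deg
  cos(140 deg) = -0.7660, sin(140 deg) = 0.6428
  joint[2] = (-3.1500, 5.4560) + 1.8 * (-0.7660, 0.6428) = (-3.1500 + -1.3789, 5.4560 + 1.1570) = (-4.5289, 6.6130)
End effector: (-4.5289, 6.6130)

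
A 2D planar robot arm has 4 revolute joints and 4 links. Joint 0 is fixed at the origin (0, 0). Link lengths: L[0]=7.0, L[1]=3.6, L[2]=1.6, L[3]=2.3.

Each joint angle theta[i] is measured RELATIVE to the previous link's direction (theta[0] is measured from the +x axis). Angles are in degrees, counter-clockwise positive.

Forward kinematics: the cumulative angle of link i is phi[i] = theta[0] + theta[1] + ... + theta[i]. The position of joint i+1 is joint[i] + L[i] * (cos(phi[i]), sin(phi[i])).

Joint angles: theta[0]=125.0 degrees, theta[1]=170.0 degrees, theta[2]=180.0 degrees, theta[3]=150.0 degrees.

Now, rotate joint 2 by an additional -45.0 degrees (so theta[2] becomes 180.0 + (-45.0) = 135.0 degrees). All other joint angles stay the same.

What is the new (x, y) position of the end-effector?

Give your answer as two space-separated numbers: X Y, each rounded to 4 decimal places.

Answer: -3.7083 2.4965

Derivation:
joint[0] = (0.0000, 0.0000)  (base)
link 0: phi[0] = 125 = 125 deg
  cos(125 deg) = -0.5736, sin(125 deg) = 0.8192
  joint[1] = (0.0000, 0.0000) + 7 * (-0.5736, 0.8192) = (0.0000 + -4.0150, 0.0000 + 5.7341) = (-4.0150, 5.7341)
link 1: phi[1] = 125 + 170 = 295 deg
  cos(295 deg) = 0.4226, sin(295 deg) = -0.9063
  joint[2] = (-4.0150, 5.7341) + 3.6 * (0.4226, -0.9063) = (-4.0150 + 1.5214, 5.7341 + -3.2627) = (-2.4936, 2.4714)
link 2: phi[2] = 125 + 170 + 135 = 430 deg
  cos(430 deg) = 0.3420, sin(430 deg) = 0.9397
  joint[3] = (-2.4936, 2.4714) + 1.6 * (0.3420, 0.9397) = (-2.4936 + 0.5472, 2.4714 + 1.5035) = (-1.9464, 3.9749)
link 3: phi[3] = 125 + 170 + 135 + 150 = 580 deg
  cos(580 deg) = -0.7660, sin(580 deg) = -0.6428
  joint[4] = (-1.9464, 3.9749) + 2.3 * (-0.7660, -0.6428) = (-1.9464 + -1.7619, 3.9749 + -1.4784) = (-3.7083, 2.4965)
End effector: (-3.7083, 2.4965)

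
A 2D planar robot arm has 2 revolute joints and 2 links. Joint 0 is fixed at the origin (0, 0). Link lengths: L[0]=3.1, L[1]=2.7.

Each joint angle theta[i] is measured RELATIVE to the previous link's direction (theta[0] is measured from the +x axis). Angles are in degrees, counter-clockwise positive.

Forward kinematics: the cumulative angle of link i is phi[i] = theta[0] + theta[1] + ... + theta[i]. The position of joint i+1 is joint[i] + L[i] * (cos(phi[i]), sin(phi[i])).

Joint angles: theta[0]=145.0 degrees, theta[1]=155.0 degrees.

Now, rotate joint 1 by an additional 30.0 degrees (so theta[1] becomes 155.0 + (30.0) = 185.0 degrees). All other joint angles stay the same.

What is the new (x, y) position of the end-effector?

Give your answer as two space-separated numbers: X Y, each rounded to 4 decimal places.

joint[0] = (0.0000, 0.0000)  (base)
link 0: phi[0] = 145 = 145 deg
  cos(145 deg) = -0.8192, sin(145 deg) = 0.5736
  joint[1] = (0.0000, 0.0000) + 3.1 * (-0.8192, 0.5736) = (0.0000 + -2.5394, 0.0000 + 1.7781) = (-2.5394, 1.7781)
link 1: phi[1] = 145 + 185 = 330 deg
  cos(330 deg) = 0.8660, sin(330 deg) = -0.5000
  joint[2] = (-2.5394, 1.7781) + 2.7 * (0.8660, -0.5000) = (-2.5394 + 2.3383, 1.7781 + -1.3500) = (-0.2011, 0.4281)
End effector: (-0.2011, 0.4281)

Answer: -0.2011 0.4281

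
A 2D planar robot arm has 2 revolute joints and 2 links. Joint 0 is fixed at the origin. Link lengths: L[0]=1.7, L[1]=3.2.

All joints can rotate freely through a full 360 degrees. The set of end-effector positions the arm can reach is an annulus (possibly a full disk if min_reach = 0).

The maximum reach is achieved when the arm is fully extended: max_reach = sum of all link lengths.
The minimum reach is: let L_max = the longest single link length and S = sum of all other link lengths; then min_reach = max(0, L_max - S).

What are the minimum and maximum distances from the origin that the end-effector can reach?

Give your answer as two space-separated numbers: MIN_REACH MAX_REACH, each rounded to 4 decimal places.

Link lengths: [1.7, 3.2]
max_reach = 1.7 + 3.2 = 4.9
L_max = max([1.7, 3.2]) = 3.2
S (sum of others) = 4.9 - 3.2 = 1.7
min_reach = max(0, 3.2 - 1.7) = max(0, 1.5) = 1.5

Answer: 1.5000 4.9000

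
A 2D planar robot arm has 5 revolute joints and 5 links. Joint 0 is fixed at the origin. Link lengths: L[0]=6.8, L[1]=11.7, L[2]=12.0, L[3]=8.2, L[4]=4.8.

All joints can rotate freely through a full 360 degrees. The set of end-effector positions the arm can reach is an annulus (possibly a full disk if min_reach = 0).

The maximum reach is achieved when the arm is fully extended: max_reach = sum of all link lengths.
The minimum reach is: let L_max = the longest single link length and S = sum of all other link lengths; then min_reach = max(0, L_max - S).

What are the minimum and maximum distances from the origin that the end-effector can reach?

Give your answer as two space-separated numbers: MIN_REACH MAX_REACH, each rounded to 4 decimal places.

Answer: 0.0000 43.5000

Derivation:
Link lengths: [6.8, 11.7, 12.0, 8.2, 4.8]
max_reach = 6.8 + 11.7 + 12 + 8.2 + 4.8 = 43.5
L_max = max([6.8, 11.7, 12.0, 8.2, 4.8]) = 12
S (sum of others) = 43.5 - 12 = 31.5
min_reach = max(0, 12 - 31.5) = max(0, -19.5) = 0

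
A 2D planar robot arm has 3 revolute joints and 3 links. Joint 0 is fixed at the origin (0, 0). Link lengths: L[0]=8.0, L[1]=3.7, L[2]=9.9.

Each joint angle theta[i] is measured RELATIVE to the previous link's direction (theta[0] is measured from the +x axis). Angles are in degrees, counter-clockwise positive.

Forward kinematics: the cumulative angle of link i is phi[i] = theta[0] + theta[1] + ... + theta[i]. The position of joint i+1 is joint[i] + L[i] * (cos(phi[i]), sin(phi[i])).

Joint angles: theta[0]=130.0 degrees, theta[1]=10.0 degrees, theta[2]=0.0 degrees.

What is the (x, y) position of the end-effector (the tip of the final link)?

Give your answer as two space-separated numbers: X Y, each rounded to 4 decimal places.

Answer: -15.5605 14.8703

Derivation:
joint[0] = (0.0000, 0.0000)  (base)
link 0: phi[0] = 130 = 130 deg
  cos(130 deg) = -0.6428, sin(130 deg) = 0.7660
  joint[1] = (0.0000, 0.0000) + 8 * (-0.6428, 0.7660) = (0.0000 + -5.1423, 0.0000 + 6.1284) = (-5.1423, 6.1284)
link 1: phi[1] = 130 + 10 = 140 deg
  cos(140 deg) = -0.7660, sin(140 deg) = 0.6428
  joint[2] = (-5.1423, 6.1284) + 3.7 * (-0.7660, 0.6428) = (-5.1423 + -2.8344, 6.1284 + 2.3783) = (-7.9767, 8.5067)
link 2: phi[2] = 130 + 10 + 0 = 140 deg
  cos(140 deg) = -0.7660, sin(140 deg) = 0.6428
  joint[3] = (-7.9767, 8.5067) + 9.9 * (-0.7660, 0.6428) = (-7.9767 + -7.5838, 8.5067 + 6.3636) = (-15.5605, 14.8703)
End effector: (-15.5605, 14.8703)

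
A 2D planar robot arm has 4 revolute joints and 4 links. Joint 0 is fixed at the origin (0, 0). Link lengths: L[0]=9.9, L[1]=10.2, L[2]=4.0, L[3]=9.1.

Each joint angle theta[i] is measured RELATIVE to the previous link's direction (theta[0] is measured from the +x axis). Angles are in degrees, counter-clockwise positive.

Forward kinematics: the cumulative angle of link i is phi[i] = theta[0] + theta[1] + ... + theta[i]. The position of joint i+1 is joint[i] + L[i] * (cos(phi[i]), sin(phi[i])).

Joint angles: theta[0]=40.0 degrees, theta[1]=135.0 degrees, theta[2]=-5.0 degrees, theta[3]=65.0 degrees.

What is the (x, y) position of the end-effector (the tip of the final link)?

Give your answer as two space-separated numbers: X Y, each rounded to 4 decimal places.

joint[0] = (0.0000, 0.0000)  (base)
link 0: phi[0] = 40 = 40 deg
  cos(40 deg) = 0.7660, sin(40 deg) = 0.6428
  joint[1] = (0.0000, 0.0000) + 9.9 * (0.7660, 0.6428) = (0.0000 + 7.5838, 0.0000 + 6.3636) = (7.5838, 6.3636)
link 1: phi[1] = 40 + 135 = 175 deg
  cos(175 deg) = -0.9962, sin(175 deg) = 0.0872
  joint[2] = (7.5838, 6.3636) + 10.2 * (-0.9962, 0.0872) = (7.5838 + -10.1612, 6.3636 + 0.8890) = (-2.5773, 7.2526)
link 2: phi[2] = 40 + 135 + -5 = 170 deg
  cos(170 deg) = -0.9848, sin(170 deg) = 0.1736
  joint[3] = (-2.5773, 7.2526) + 4 * (-0.9848, 0.1736) = (-2.5773 + -3.9392, 7.2526 + 0.6946) = (-6.5166, 7.9472)
link 3: phi[3] = 40 + 135 + -5 + 65 = 235 deg
  cos(235 deg) = -0.5736, sin(235 deg) = -0.8192
  joint[4] = (-6.5166, 7.9472) + 9.1 * (-0.5736, -0.8192) = (-6.5166 + -5.2195, 7.9472 + -7.4543) = (-11.7361, 0.4929)
End effector: (-11.7361, 0.4929)

Answer: -11.7361 0.4929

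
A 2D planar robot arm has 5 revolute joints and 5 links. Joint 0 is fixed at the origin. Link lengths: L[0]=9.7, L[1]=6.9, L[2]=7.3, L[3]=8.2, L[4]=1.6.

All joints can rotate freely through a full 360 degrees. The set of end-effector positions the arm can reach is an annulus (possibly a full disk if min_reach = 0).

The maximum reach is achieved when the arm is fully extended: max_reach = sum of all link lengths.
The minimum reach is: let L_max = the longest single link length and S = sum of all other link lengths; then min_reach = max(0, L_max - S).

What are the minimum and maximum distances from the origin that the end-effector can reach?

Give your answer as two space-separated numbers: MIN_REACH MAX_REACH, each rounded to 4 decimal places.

Link lengths: [9.7, 6.9, 7.3, 8.2, 1.6]
max_reach = 9.7 + 6.9 + 7.3 + 8.2 + 1.6 = 33.7
L_max = max([9.7, 6.9, 7.3, 8.2, 1.6]) = 9.7
S (sum of others) = 33.7 - 9.7 = 24
min_reach = max(0, 9.7 - 24) = max(0, -14.3) = 0

Answer: 0.0000 33.7000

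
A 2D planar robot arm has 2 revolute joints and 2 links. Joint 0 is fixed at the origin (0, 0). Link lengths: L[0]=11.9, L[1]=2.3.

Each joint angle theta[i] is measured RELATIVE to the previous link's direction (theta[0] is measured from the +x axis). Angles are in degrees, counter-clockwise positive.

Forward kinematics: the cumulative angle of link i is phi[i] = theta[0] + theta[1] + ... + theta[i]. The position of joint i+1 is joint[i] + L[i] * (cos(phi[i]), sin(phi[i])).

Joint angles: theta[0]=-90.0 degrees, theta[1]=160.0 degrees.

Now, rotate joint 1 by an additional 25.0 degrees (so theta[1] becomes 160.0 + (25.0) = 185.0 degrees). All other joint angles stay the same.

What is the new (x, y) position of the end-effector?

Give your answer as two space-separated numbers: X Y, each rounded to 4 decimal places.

joint[0] = (0.0000, 0.0000)  (base)
link 0: phi[0] = -90 = -90 deg
  cos(-90 deg) = 0.0000, sin(-90 deg) = -1.0000
  joint[1] = (0.0000, 0.0000) + 11.9 * (0.0000, -1.0000) = (0.0000 + 0.0000, 0.0000 + -11.9000) = (0.0000, -11.9000)
link 1: phi[1] = -90 + 185 = 95 deg
  cos(95 deg) = -0.0872, sin(95 deg) = 0.9962
  joint[2] = (0.0000, -11.9000) + 2.3 * (-0.0872, 0.9962) = (0.0000 + -0.2005, -11.9000 + 2.2912) = (-0.2005, -9.6088)
End effector: (-0.2005, -9.6088)

Answer: -0.2005 -9.6088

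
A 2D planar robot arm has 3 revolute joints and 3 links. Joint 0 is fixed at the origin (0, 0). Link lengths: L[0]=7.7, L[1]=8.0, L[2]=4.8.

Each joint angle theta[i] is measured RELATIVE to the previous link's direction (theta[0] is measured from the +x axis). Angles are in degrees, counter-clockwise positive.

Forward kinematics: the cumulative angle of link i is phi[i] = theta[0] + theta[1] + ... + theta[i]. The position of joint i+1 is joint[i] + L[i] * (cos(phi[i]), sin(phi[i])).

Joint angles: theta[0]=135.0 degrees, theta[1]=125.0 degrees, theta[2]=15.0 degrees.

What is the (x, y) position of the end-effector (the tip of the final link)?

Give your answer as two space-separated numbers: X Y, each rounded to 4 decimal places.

Answer: -6.4156 -7.2155

Derivation:
joint[0] = (0.0000, 0.0000)  (base)
link 0: phi[0] = 135 = 135 deg
  cos(135 deg) = -0.7071, sin(135 deg) = 0.7071
  joint[1] = (0.0000, 0.0000) + 7.7 * (-0.7071, 0.7071) = (0.0000 + -5.4447, 0.0000 + 5.4447) = (-5.4447, 5.4447)
link 1: phi[1] = 135 + 125 = 260 deg
  cos(260 deg) = -0.1736, sin(260 deg) = -0.9848
  joint[2] = (-5.4447, 5.4447) + 8 * (-0.1736, -0.9848) = (-5.4447 + -1.3892, 5.4447 + -7.8785) = (-6.8339, -2.4337)
link 2: phi[2] = 135 + 125 + 15 = 275 deg
  cos(275 deg) = 0.0872, sin(275 deg) = -0.9962
  joint[3] = (-6.8339, -2.4337) + 4.8 * (0.0872, -0.9962) = (-6.8339 + 0.4183, -2.4337 + -4.7817) = (-6.4156, -7.2155)
End effector: (-6.4156, -7.2155)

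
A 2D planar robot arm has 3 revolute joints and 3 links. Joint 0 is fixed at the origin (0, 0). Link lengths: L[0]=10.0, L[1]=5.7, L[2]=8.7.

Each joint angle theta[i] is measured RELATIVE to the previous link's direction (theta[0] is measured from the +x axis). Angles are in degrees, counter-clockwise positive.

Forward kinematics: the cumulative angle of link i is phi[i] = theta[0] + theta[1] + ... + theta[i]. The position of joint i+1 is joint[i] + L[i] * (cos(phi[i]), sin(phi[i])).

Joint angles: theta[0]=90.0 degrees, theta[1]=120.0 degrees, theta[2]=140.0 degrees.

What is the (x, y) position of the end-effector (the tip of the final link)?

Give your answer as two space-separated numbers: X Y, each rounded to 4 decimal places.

joint[0] = (0.0000, 0.0000)  (base)
link 0: phi[0] = 90 = 90 deg
  cos(90 deg) = 0.0000, sin(90 deg) = 1.0000
  joint[1] = (0.0000, 0.0000) + 10 * (0.0000, 1.0000) = (0.0000 + 0.0000, 0.0000 + 10.0000) = (0.0000, 10.0000)
link 1: phi[1] = 90 + 120 = 210 deg
  cos(210 deg) = -0.8660, sin(210 deg) = -0.5000
  joint[2] = (0.0000, 10.0000) + 5.7 * (-0.8660, -0.5000) = (0.0000 + -4.9363, 10.0000 + -2.8500) = (-4.9363, 7.1500)
link 2: phi[2] = 90 + 120 + 140 = 350 deg
  cos(350 deg) = 0.9848, sin(350 deg) = -0.1736
  joint[3] = (-4.9363, 7.1500) + 8.7 * (0.9848, -0.1736) = (-4.9363 + 8.5678, 7.1500 + -1.5107) = (3.6315, 5.6393)
End effector: (3.6315, 5.6393)

Answer: 3.6315 5.6393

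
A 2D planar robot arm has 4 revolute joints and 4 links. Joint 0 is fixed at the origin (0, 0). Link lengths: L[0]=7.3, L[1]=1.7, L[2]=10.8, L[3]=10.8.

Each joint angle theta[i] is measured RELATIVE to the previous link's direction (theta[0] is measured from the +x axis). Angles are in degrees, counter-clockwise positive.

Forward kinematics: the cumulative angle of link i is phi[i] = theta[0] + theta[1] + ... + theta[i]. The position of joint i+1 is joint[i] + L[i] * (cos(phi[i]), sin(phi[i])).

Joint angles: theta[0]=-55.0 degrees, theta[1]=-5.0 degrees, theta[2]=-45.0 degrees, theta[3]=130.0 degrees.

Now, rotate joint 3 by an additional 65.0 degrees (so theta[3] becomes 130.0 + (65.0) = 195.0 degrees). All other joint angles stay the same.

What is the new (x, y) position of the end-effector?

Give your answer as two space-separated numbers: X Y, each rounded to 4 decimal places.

Answer: 2.2419 -7.0841

Derivation:
joint[0] = (0.0000, 0.0000)  (base)
link 0: phi[0] = -55 = -55 deg
  cos(-55 deg) = 0.5736, sin(-55 deg) = -0.8192
  joint[1] = (0.0000, 0.0000) + 7.3 * (0.5736, -0.8192) = (0.0000 + 4.1871, 0.0000 + -5.9798) = (4.1871, -5.9798)
link 1: phi[1] = -55 + -5 = -60 deg
  cos(-60 deg) = 0.5000, sin(-60 deg) = -0.8660
  joint[2] = (4.1871, -5.9798) + 1.7 * (0.5000, -0.8660) = (4.1871 + 0.8500, -5.9798 + -1.4722) = (5.0371, -7.4521)
link 2: phi[2] = -55 + -5 + -45 = -105 deg
  cos(-105 deg) = -0.2588, sin(-105 deg) = -0.9659
  joint[3] = (5.0371, -7.4521) + 10.8 * (-0.2588, -0.9659) = (5.0371 + -2.7952, -7.4521 + -10.4320) = (2.2419, -17.8841)
link 3: phi[3] = -55 + -5 + -45 + 195 = 90 deg
  cos(90 deg) = 0.0000, sin(90 deg) = 1.0000
  joint[4] = (2.2419, -17.8841) + 10.8 * (0.0000, 1.0000) = (2.2419 + 0.0000, -17.8841 + 10.8000) = (2.2419, -7.0841)
End effector: (2.2419, -7.0841)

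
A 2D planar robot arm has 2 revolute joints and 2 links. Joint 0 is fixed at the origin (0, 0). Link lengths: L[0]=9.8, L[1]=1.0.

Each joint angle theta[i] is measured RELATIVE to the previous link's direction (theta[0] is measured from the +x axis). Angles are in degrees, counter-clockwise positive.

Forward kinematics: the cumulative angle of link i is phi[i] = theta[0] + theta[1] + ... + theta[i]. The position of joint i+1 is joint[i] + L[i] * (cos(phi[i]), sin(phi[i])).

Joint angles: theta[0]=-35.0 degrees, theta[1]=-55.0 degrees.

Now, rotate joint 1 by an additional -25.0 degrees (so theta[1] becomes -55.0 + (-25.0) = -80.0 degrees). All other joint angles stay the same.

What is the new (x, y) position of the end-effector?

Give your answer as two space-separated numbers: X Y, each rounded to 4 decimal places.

Answer: 7.6051 -6.5274

Derivation:
joint[0] = (0.0000, 0.0000)  (base)
link 0: phi[0] = -35 = -35 deg
  cos(-35 deg) = 0.8192, sin(-35 deg) = -0.5736
  joint[1] = (0.0000, 0.0000) + 9.8 * (0.8192, -0.5736) = (0.0000 + 8.0277, 0.0000 + -5.6210) = (8.0277, -5.6210)
link 1: phi[1] = -35 + -80 = -115 deg
  cos(-115 deg) = -0.4226, sin(-115 deg) = -0.9063
  joint[2] = (8.0277, -5.6210) + 1 * (-0.4226, -0.9063) = (8.0277 + -0.4226, -5.6210 + -0.9063) = (7.6051, -6.5274)
End effector: (7.6051, -6.5274)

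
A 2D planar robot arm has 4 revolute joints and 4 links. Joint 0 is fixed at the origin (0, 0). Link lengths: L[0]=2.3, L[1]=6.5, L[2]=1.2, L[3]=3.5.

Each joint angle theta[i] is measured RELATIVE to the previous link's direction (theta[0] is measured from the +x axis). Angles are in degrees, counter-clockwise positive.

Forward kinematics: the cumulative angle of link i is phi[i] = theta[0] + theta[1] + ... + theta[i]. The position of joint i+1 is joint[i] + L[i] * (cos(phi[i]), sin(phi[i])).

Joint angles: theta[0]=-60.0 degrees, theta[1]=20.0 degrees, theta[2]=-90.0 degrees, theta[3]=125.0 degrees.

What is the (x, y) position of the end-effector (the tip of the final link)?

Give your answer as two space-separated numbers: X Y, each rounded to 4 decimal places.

joint[0] = (0.0000, 0.0000)  (base)
link 0: phi[0] = -60 = -60 deg
  cos(-60 deg) = 0.5000, sin(-60 deg) = -0.8660
  joint[1] = (0.0000, 0.0000) + 2.3 * (0.5000, -0.8660) = (0.0000 + 1.1500, 0.0000 + -1.9919) = (1.1500, -1.9919)
link 1: phi[1] = -60 + 20 = -40 deg
  cos(-40 deg) = 0.7660, sin(-40 deg) = -0.6428
  joint[2] = (1.1500, -1.9919) + 6.5 * (0.7660, -0.6428) = (1.1500 + 4.9793, -1.9919 + -4.1781) = (6.1293, -6.1700)
link 2: phi[2] = -60 + 20 + -90 = -130 deg
  cos(-130 deg) = -0.6428, sin(-130 deg) = -0.7660
  joint[3] = (6.1293, -6.1700) + 1.2 * (-0.6428, -0.7660) = (6.1293 + -0.7713, -6.1700 + -0.9193) = (5.3579, -7.0892)
link 3: phi[3] = -60 + 20 + -90 + 125 = -5 deg
  cos(-5 deg) = 0.9962, sin(-5 deg) = -0.0872
  joint[4] = (5.3579, -7.0892) + 3.5 * (0.9962, -0.0872) = (5.3579 + 3.4867, -7.0892 + -0.3050) = (8.8446, -7.3943)
End effector: (8.8446, -7.3943)

Answer: 8.8446 -7.3943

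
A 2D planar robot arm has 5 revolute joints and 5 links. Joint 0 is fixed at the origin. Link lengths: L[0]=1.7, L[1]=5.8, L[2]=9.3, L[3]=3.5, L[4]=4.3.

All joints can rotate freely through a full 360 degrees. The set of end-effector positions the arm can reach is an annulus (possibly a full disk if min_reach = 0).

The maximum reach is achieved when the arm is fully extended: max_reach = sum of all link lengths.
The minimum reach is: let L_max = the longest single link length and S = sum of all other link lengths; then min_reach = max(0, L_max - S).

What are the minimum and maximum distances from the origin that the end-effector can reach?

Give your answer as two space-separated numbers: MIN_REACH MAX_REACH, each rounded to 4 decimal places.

Answer: 0.0000 24.6000

Derivation:
Link lengths: [1.7, 5.8, 9.3, 3.5, 4.3]
max_reach = 1.7 + 5.8 + 9.3 + 3.5 + 4.3 = 24.6
L_max = max([1.7, 5.8, 9.3, 3.5, 4.3]) = 9.3
S (sum of others) = 24.6 - 9.3 = 15.3
min_reach = max(0, 9.3 - 15.3) = max(0, -6) = 0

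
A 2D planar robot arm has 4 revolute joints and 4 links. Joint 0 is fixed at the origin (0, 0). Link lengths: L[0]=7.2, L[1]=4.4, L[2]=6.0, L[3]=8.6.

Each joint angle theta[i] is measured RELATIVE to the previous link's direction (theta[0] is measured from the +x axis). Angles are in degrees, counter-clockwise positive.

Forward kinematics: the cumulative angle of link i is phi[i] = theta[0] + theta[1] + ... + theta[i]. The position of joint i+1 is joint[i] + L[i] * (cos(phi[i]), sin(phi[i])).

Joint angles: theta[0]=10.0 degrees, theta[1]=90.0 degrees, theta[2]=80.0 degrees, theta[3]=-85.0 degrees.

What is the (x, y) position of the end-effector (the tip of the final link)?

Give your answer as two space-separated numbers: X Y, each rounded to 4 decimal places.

Answer: -0.4230 14.1507

Derivation:
joint[0] = (0.0000, 0.0000)  (base)
link 0: phi[0] = 10 = 10 deg
  cos(10 deg) = 0.9848, sin(10 deg) = 0.1736
  joint[1] = (0.0000, 0.0000) + 7.2 * (0.9848, 0.1736) = (0.0000 + 7.0906, 0.0000 + 1.2503) = (7.0906, 1.2503)
link 1: phi[1] = 10 + 90 = 100 deg
  cos(100 deg) = -0.1736, sin(100 deg) = 0.9848
  joint[2] = (7.0906, 1.2503) + 4.4 * (-0.1736, 0.9848) = (7.0906 + -0.7641, 1.2503 + 4.3332) = (6.3266, 5.5834)
link 2: phi[2] = 10 + 90 + 80 = 180 deg
  cos(180 deg) = -1.0000, sin(180 deg) = 0.0000
  joint[3] = (6.3266, 5.5834) + 6 * (-1.0000, 0.0000) = (6.3266 + -6.0000, 5.5834 + 0.0000) = (0.3266, 5.5834)
link 3: phi[3] = 10 + 90 + 80 + -85 = 95 deg
  cos(95 deg) = -0.0872, sin(95 deg) = 0.9962
  joint[4] = (0.3266, 5.5834) + 8.6 * (-0.0872, 0.9962) = (0.3266 + -0.7495, 5.5834 + 8.5673) = (-0.4230, 14.1507)
End effector: (-0.4230, 14.1507)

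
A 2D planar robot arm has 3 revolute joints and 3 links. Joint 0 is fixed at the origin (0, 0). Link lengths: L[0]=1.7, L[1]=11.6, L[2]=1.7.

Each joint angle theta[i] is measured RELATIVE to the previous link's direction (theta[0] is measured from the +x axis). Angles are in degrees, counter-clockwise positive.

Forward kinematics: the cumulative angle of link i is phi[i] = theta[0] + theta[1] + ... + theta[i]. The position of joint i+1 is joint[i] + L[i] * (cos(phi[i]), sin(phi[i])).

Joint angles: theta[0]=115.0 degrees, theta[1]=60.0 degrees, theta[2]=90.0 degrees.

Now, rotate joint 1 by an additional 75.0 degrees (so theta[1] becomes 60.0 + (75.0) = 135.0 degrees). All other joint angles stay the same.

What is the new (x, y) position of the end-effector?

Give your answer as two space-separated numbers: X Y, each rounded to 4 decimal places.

Answer: -3.0884 -9.9411

Derivation:
joint[0] = (0.0000, 0.0000)  (base)
link 0: phi[0] = 115 = 115 deg
  cos(115 deg) = -0.4226, sin(115 deg) = 0.9063
  joint[1] = (0.0000, 0.0000) + 1.7 * (-0.4226, 0.9063) = (0.0000 + -0.7185, 0.0000 + 1.5407) = (-0.7185, 1.5407)
link 1: phi[1] = 115 + 135 = 250 deg
  cos(250 deg) = -0.3420, sin(250 deg) = -0.9397
  joint[2] = (-0.7185, 1.5407) + 11.6 * (-0.3420, -0.9397) = (-0.7185 + -3.9674, 1.5407 + -10.9004) = (-4.6859, -9.3597)
link 2: phi[2] = 115 + 135 + 90 = 340 deg
  cos(340 deg) = 0.9397, sin(340 deg) = -0.3420
  joint[3] = (-4.6859, -9.3597) + 1.7 * (0.9397, -0.3420) = (-4.6859 + 1.5975, -9.3597 + -0.5814) = (-3.0884, -9.9411)
End effector: (-3.0884, -9.9411)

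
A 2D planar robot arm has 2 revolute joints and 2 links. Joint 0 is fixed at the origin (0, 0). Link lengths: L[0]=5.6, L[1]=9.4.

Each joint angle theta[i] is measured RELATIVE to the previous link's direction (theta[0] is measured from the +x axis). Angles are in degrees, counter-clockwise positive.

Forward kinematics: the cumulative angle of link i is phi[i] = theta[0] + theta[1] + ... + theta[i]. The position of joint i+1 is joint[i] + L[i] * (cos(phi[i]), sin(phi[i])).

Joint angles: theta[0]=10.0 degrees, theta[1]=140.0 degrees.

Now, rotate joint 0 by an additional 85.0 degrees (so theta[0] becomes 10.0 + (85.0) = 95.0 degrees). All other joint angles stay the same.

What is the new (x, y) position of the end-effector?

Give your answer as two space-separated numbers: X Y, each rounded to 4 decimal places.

Answer: -5.8797 -2.1213

Derivation:
joint[0] = (0.0000, 0.0000)  (base)
link 0: phi[0] = 95 = 95 deg
  cos(95 deg) = -0.0872, sin(95 deg) = 0.9962
  joint[1] = (0.0000, 0.0000) + 5.6 * (-0.0872, 0.9962) = (0.0000 + -0.4881, 0.0000 + 5.5787) = (-0.4881, 5.5787)
link 1: phi[1] = 95 + 140 = 235 deg
  cos(235 deg) = -0.5736, sin(235 deg) = -0.8192
  joint[2] = (-0.4881, 5.5787) + 9.4 * (-0.5736, -0.8192) = (-0.4881 + -5.3916, 5.5787 + -7.7000) = (-5.8797, -2.1213)
End effector: (-5.8797, -2.1213)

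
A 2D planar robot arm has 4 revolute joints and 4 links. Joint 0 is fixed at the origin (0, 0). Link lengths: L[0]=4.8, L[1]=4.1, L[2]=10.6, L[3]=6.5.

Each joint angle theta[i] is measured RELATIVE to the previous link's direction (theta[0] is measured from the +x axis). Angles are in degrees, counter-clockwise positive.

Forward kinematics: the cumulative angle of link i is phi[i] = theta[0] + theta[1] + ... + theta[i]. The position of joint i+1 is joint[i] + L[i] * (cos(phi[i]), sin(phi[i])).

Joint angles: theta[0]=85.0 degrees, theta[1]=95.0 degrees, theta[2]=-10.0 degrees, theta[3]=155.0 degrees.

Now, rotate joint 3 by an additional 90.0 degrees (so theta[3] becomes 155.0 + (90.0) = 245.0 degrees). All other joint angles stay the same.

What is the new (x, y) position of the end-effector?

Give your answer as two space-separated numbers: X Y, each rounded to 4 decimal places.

joint[0] = (0.0000, 0.0000)  (base)
link 0: phi[0] = 85 = 85 deg
  cos(85 deg) = 0.0872, sin(85 deg) = 0.9962
  joint[1] = (0.0000, 0.0000) + 4.8 * (0.0872, 0.9962) = (0.0000 + 0.4183, 0.0000 + 4.7817) = (0.4183, 4.7817)
link 1: phi[1] = 85 + 95 = 180 deg
  cos(180 deg) = -1.0000, sin(180 deg) = 0.0000
  joint[2] = (0.4183, 4.7817) + 4.1 * (-1.0000, 0.0000) = (0.4183 + -4.1000, 4.7817 + 0.0000) = (-3.6817, 4.7817)
link 2: phi[2] = 85 + 95 + -10 = 170 deg
  cos(170 deg) = -0.9848, sin(170 deg) = 0.1736
  joint[3] = (-3.6817, 4.7817) + 10.6 * (-0.9848, 0.1736) = (-3.6817 + -10.4390, 4.7817 + 1.8407) = (-14.1206, 6.6224)
link 3: phi[3] = 85 + 95 + -10 + 245 = 415 deg
  cos(415 deg) = 0.5736, sin(415 deg) = 0.8192
  joint[4] = (-14.1206, 6.6224) + 6.5 * (0.5736, 0.8192) = (-14.1206 + 3.7282, 6.6224 + 5.3245) = (-10.3924, 11.9469)
End effector: (-10.3924, 11.9469)

Answer: -10.3924 11.9469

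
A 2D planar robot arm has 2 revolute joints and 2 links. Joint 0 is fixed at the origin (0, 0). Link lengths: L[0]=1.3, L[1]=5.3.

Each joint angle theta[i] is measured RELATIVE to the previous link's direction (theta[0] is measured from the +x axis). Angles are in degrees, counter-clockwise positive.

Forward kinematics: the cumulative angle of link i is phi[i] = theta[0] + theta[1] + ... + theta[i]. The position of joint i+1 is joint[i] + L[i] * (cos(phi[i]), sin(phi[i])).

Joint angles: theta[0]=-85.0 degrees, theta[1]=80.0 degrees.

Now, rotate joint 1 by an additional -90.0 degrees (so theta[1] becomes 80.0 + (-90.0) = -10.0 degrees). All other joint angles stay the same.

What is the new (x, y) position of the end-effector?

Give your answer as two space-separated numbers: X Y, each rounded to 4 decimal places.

Answer: -0.3486 -6.5749

Derivation:
joint[0] = (0.0000, 0.0000)  (base)
link 0: phi[0] = -85 = -85 deg
  cos(-85 deg) = 0.0872, sin(-85 deg) = -0.9962
  joint[1] = (0.0000, 0.0000) + 1.3 * (0.0872, -0.9962) = (0.0000 + 0.1133, 0.0000 + -1.2951) = (0.1133, -1.2951)
link 1: phi[1] = -85 + -10 = -95 deg
  cos(-95 deg) = -0.0872, sin(-95 deg) = -0.9962
  joint[2] = (0.1133, -1.2951) + 5.3 * (-0.0872, -0.9962) = (0.1133 + -0.4619, -1.2951 + -5.2798) = (-0.3486, -6.5749)
End effector: (-0.3486, -6.5749)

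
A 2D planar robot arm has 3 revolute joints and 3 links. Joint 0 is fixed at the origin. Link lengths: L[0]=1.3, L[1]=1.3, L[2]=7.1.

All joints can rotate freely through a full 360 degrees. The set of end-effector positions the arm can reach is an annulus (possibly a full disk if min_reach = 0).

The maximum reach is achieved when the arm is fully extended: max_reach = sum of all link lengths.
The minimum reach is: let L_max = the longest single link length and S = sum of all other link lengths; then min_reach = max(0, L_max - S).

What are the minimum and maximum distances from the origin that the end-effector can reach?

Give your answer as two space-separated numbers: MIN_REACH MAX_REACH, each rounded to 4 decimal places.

Link lengths: [1.3, 1.3, 7.1]
max_reach = 1.3 + 1.3 + 7.1 = 9.7
L_max = max([1.3, 1.3, 7.1]) = 7.1
S (sum of others) = 9.7 - 7.1 = 2.6
min_reach = max(0, 7.1 - 2.6) = max(0, 4.5) = 4.5

Answer: 4.5000 9.7000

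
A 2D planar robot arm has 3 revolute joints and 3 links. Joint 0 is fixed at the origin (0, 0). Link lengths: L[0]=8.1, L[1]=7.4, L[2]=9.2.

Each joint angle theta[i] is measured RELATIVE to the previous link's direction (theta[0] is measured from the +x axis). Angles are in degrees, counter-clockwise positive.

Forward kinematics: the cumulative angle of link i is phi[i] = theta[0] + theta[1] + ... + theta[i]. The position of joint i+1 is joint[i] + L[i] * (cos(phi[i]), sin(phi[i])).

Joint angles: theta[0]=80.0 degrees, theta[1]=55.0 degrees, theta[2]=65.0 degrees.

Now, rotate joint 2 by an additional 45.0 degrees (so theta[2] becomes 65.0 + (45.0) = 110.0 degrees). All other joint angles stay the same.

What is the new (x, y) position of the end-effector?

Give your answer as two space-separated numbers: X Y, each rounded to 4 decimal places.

joint[0] = (0.0000, 0.0000)  (base)
link 0: phi[0] = 80 = 80 deg
  cos(80 deg) = 0.1736, sin(80 deg) = 0.9848
  joint[1] = (0.0000, 0.0000) + 8.1 * (0.1736, 0.9848) = (0.0000 + 1.4066, 0.0000 + 7.9769) = (1.4066, 7.9769)
link 1: phi[1] = 80 + 55 = 135 deg
  cos(135 deg) = -0.7071, sin(135 deg) = 0.7071
  joint[2] = (1.4066, 7.9769) + 7.4 * (-0.7071, 0.7071) = (1.4066 + -5.2326, 7.9769 + 5.2326) = (-3.8260, 13.2095)
link 2: phi[2] = 80 + 55 + 110 = 245 deg
  cos(245 deg) = -0.4226, sin(245 deg) = -0.9063
  joint[3] = (-3.8260, 13.2095) + 9.2 * (-0.4226, -0.9063) = (-3.8260 + -3.8881, 13.2095 + -8.3380) = (-7.7141, 4.8715)
End effector: (-7.7141, 4.8715)

Answer: -7.7141 4.8715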